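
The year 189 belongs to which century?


Century = (year - 1) // 100 + 1
= (189 - 1) // 100 + 1
= 188 // 100 + 1
= 1 + 1

2nd century


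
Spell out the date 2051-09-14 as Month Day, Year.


ISO 2051-09-14 parses as year=2051, month=09, day=14
Month 9 -> September

September 14, 2051


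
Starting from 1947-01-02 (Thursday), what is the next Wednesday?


Current: Thursday
Target: Wednesday
Days ahead: 6

Next Wednesday: 1947-01-08


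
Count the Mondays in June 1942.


June 1942 has 30 days
Anchor: Jan 1, 1942. With p = 1942 - 1 = 1941: (p + p//4 - p//100 + p//400) mod 7 = (1941 + 485 - 19 + 4) mod 7 = 2411 mod 7 = 3 -> Thursday (Mon=0 ... Sun=6)
Days before June (Jan-May): 151; June 1 index = (3 + 151) mod 7 = 0 -> Monday
First Monday is June 1
Mondays: 1, 8, 15, 22, 29

5 Mondays


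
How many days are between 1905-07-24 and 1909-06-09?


From 1905-07-24 to 1909-06-09
1905-07-24: days before July = 31 + 28 + 31 + 30 + 31 + 30 = 181 (1905 is not a leap year); day of year = 181 + 24 = 205
1909-06-09: days before June = 31 + 28 + 31 + 30 + 31 = 151 (1909 is not a leap year); day of year = 151 + 9 = 160
Rest of 1905: 365 - 205 = 160
Full years 1906 (365), 1907 (365), 1908 (366): 1096
Total = 160 + 1096 + 160 = 1416

1416 days


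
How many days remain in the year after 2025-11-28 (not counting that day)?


Day of year: 332 of 365
Remaining = 365 - 332

33 days


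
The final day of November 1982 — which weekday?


November 1982 has 30 days
Anchor: Jan 1, 1982. With p = 1982 - 1 = 1981: (p + p//4 - p//100 + p//400) mod 7 = (1981 + 495 - 19 + 4) mod 7 = 2461 mod 7 = 4 -> Friday (Mon=0 ... Sun=6)
Days before November (Jan-Oct): 304; November 1 index = (4 + 304) mod 7 = 0 -> Monday
Last day offset: 30 - 1 = 29 days
Weekday index = (0 + 29) mod 7 = 1

Tuesday, November 30


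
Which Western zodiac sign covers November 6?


Date: November 6
Conventional tropical zodiac dates: Scorpio from October 23 onward; Sagittarius starts November 22
November 6 falls within the Scorpio range

Scorpio


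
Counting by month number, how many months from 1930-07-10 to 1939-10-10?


From July 1930 to October 1939
9 years * 12 = 108 months, plus 3 months = 111

111 months


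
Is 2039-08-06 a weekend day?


Anchor: Jan 1, 2039. With p = 2039 - 1 = 2038: (p + p//4 - p//100 + p//400) mod 7 = (2038 + 509 - 20 + 5) mod 7 = 2532 mod 7 = 5 -> Saturday (Mon=0 ... Sun=6)
Day of year: 218; offset = 217
Weekday index = (5 + 217) mod 7 = 5 -> Saturday
Weekend days: Saturday, Sunday

Yes


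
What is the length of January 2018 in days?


January 2018

31 days


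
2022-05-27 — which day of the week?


Date: May 27, 2022
Anchor: Jan 1, 2022. With p = 2022 - 1 = 2021: (p + p//4 - p//100 + p//400) mod 7 = (2021 + 505 - 20 + 5) mod 7 = 2511 mod 7 = 5 -> Saturday (Mon=0 ... Sun=6)
Days before May (Jan-Apr): 120; offset = 120 + 27 - 1 = 146
Weekday index = (5 + 146) mod 7 = 4

Day of the week: Friday


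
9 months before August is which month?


August is month 8
8 - 9 = -1; wrap: -1 + 12 = 11

November


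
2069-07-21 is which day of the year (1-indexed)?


Date: July 21, 2069
Days in months 1 through 6: 181
Plus 21 days in July

Day of year: 202


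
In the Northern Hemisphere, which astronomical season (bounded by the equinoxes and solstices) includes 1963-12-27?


Date: December 27
Astronomical Winter (approx.; exact equinox/solstice day varies by year): December 21 to March 19
December 27 falls within the Winter window

Winter


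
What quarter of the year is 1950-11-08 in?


Month: November (month 11)
Q1: Jan-Mar, Q2: Apr-Jun, Q3: Jul-Sep, Q4: Oct-Dec

Q4


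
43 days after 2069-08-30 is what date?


Start: 2069-08-30, add 43 days
August 2069 has 31 days: 31 - 30 = 1 day to August 31 -> 42 left
September 2069 has 30 days -> 12 left
October 2069: 12 <= 31 -> lands on October 12

Result: 2069-10-12


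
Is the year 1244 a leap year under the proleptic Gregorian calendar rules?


Gregorian leap year rule: divisible by 4, but not by 100, unless also by 400.
1244 is divisible by 4 but not 100 -> leap year

Yes


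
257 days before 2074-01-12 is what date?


Start: 2074-01-12, subtract 257 days
Back 12 days from January 12 reaches December 31, 2073 -> 245 left
December 2073 has 31 days -> back to November 30, 2073 -> 214 left
November 2073 has 30 days -> back to October 31, 2073 -> 184 left
October 2073 has 31 days -> back to September 30, 2073 -> 153 left
September 2073 has 30 days -> back to August 31, 2073 -> 123 left
August 2073 has 31 days -> back to July 31, 2073 -> 92 left
July 2073 has 31 days -> back to June 30, 2073 -> 61 left
June 2073 has 30 days -> back to May 31, 2073 -> 31 left
May 2073 has 31 days -> back to April 30, 2073 -> 0 left
April 2073: 30 - 0 = 30 -> lands on April 30

Result: 2073-04-30


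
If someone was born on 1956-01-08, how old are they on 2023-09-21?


Birth: 1956-01-08
Reference: 2023-09-21
Year difference: 2023 - 1956 = 67

67 years old


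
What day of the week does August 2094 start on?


Target: August 1, 2094
Anchor: Jan 1, 2094. With p = 2094 - 1 = 2093: (p + p//4 - p//100 + p//400) mod 7 = (2093 + 523 - 20 + 5) mod 7 = 2601 mod 7 = 4 -> Friday (Mon=0 ... Sun=6)
Days before August (Jan-Jul): 212 days
Weekday index = (4 + 212) mod 7 = 6

Sunday


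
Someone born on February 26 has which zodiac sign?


Date: February 26
Conventional tropical zodiac dates: Pisces from February 19 onward; Aries starts March 21
February 26 falls within the Pisces range

Pisces


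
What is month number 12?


Month 12 of 12

December


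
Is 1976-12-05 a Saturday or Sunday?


Anchor: Jan 1, 1976. With p = 1976 - 1 = 1975: (p + p//4 - p//100 + p//400) mod 7 = (1975 + 493 - 19 + 4) mod 7 = 2453 mod 7 = 3 -> Thursday (Mon=0 ... Sun=6)
Day of year: 340; offset = 339
Weekday index = (3 + 339) mod 7 = 6 -> Sunday
Weekend days: Saturday, Sunday

Yes


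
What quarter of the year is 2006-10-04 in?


Month: October (month 10)
Q1: Jan-Mar, Q2: Apr-Jun, Q3: Jul-Sep, Q4: Oct-Dec

Q4


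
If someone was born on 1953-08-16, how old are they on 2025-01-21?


Birth: 1953-08-16
Reference: 2025-01-21
Year difference: 2025 - 1953 = 72
Birthday not yet reached in 2025, subtract 1

71 years old


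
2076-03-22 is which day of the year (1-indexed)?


Date: March 22, 2076
Days in months 1 through 2: 60
Plus 22 days in March

Day of year: 82


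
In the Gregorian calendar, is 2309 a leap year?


Gregorian leap year rule: divisible by 4, but not by 100, unless also by 400.
2309 is not divisible by 4 -> not a leap year

No


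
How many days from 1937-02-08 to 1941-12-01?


From 1937-02-08 to 1941-12-01
1937-02-08: days before February = 31; day of year = 31 + 8 = 39
1941-12-01: days before December = 31 + 28 + 31 + 30 + 31 + 30 + 31 + 31 + 30 + 31 + 30 = 334 (1941 is not a leap year); day of year = 334 + 1 = 335
Rest of 1937: 365 - 39 = 326
Full years 1938 (365), 1939 (365), 1940 (366): 1096
Total = 326 + 1096 + 335 = 1757

1757 days


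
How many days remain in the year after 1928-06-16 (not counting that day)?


Day of year: 168 of 366
Remaining = 366 - 168

198 days


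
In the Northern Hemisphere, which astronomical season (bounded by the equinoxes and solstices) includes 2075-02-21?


Date: February 21
Astronomical Winter (approx.; exact equinox/solstice day varies by year): December 21 to March 19
February 21 falls within the Winter window

Winter


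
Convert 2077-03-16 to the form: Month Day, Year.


ISO 2077-03-16 parses as year=2077, month=03, day=16
Month 3 -> March

March 16, 2077


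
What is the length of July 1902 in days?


July 1902

31 days


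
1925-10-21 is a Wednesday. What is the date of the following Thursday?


Current: Wednesday
Target: Thursday
Days ahead: 1

Next Thursday: 1925-10-22


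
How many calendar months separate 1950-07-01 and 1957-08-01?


From July 1950 to August 1957
7 years * 12 = 84 months, plus 1 month = 85

85 months


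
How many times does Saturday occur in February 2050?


February 2050 has 28 days
Anchor: Jan 1, 2050. With p = 2050 - 1 = 2049: (p + p//4 - p//100 + p//400) mod 7 = (2049 + 512 - 20 + 5) mod 7 = 2546 mod 7 = 5 -> Saturday (Mon=0 ... Sun=6)
Days before February (Jan): 31; February 1 index = (5 + 31) mod 7 = 1 -> Tuesday
First Saturday is February 5
Saturdays: 5, 12, 19, 26

4 Saturdays


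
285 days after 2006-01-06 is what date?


Start: 2006-01-06, add 285 days
January 2006 has 31 days: 31 - 6 = 25 days to January 31 -> 260 left
February 2006 has 28 days -> 232 left
March 2006 has 31 days -> 201 left
April 2006 has 30 days -> 171 left
May 2006 has 31 days -> 140 left
June 2006 has 30 days -> 110 left
July 2006 has 31 days -> 79 left
August 2006 has 31 days -> 48 left
September 2006 has 30 days -> 18 left
October 2006: 18 <= 31 -> lands on October 18

Result: 2006-10-18


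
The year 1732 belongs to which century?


Century = (year - 1) // 100 + 1
= (1732 - 1) // 100 + 1
= 1731 // 100 + 1
= 17 + 1

18th century


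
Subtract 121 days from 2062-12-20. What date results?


Start: 2062-12-20, subtract 121 days
Back 20 days from December 20 reaches November 30, 2062 -> 101 left
November 2062 has 30 days -> back to October 31, 2062 -> 71 left
October 2062 has 31 days -> back to September 30, 2062 -> 40 left
September 2062 has 30 days -> back to August 31, 2062 -> 10 left
August 2062: 31 - 10 = 21 -> lands on August 21

Result: 2062-08-21


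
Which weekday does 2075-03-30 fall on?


Date: March 30, 2075
Anchor: Jan 1, 2075. With p = 2075 - 1 = 2074: (p + p//4 - p//100 + p//400) mod 7 = (2074 + 518 - 20 + 5) mod 7 = 2577 mod 7 = 1 -> Tuesday (Mon=0 ... Sun=6)
Days before March (Jan-Feb): 59; offset = 59 + 30 - 1 = 88
Weekday index = (1 + 88) mod 7 = 5

Day of the week: Saturday


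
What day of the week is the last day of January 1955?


January 1955 has 31 days
Anchor: Jan 1, 1955. With p = 1955 - 1 = 1954: (p + p//4 - p//100 + p//400) mod 7 = (1954 + 488 - 19 + 4) mod 7 = 2427 mod 7 = 5 -> Saturday (Mon=0 ... Sun=6)
January 1 is the anchor itself -> Saturday
Last day offset: 31 - 1 = 30 days
Weekday index = (5 + 30) mod 7 = 0

Monday, January 31


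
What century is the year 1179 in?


Century = (year - 1) // 100 + 1
= (1179 - 1) // 100 + 1
= 1178 // 100 + 1
= 11 + 1

12th century


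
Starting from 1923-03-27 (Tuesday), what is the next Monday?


Current: Tuesday
Target: Monday
Days ahead: 6

Next Monday: 1923-04-02


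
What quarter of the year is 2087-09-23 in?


Month: September (month 9)
Q1: Jan-Mar, Q2: Apr-Jun, Q3: Jul-Sep, Q4: Oct-Dec

Q3


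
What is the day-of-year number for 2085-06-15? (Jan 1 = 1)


Date: June 15, 2085
Days in months 1 through 5: 151
Plus 15 days in June

Day of year: 166


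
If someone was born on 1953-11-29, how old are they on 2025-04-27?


Birth: 1953-11-29
Reference: 2025-04-27
Year difference: 2025 - 1953 = 72
Birthday not yet reached in 2025, subtract 1

71 years old


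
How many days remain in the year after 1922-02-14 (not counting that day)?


Day of year: 45 of 365
Remaining = 365 - 45

320 days


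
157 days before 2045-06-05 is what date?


Start: 2045-06-05, subtract 157 days
Back 5 days from June 5 reaches May 31, 2045 -> 152 left
May 2045 has 31 days -> back to April 30, 2045 -> 121 left
April 2045 has 30 days -> back to March 31, 2045 -> 91 left
March 2045 has 31 days -> back to February 28, 2045 -> 60 left
February 2045 has 28 days -> back to January 31, 2045 -> 32 left
January 2045 has 31 days -> back to December 31, 2044 -> 1 left
December 2044: 31 - 1 = 30 -> lands on December 30

Result: 2044-12-30


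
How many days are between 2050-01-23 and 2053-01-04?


From 2050-01-23 to 2053-01-04
2050-01-23: day of year = 23
2053-01-04: day of year = 4
Rest of 2050: 365 - 23 = 342
Full years 2051 (365), 2052 (366): 731
Total = 342 + 731 + 4 = 1077

1077 days


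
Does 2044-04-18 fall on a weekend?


Anchor: Jan 1, 2044. With p = 2044 - 1 = 2043: (p + p//4 - p//100 + p//400) mod 7 = (2043 + 510 - 20 + 5) mod 7 = 2538 mod 7 = 4 -> Friday (Mon=0 ... Sun=6)
Day of year: 109; offset = 108
Weekday index = (4 + 108) mod 7 = 0 -> Monday
Weekend days: Saturday, Sunday

No


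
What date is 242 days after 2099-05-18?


Start: 2099-05-18, add 242 days
May 2099 has 31 days: 31 - 18 = 13 days to May 31 -> 229 left
June 2099 has 30 days -> 199 left
July 2099 has 31 days -> 168 left
August 2099 has 31 days -> 137 left
September 2099 has 30 days -> 107 left
October 2099 has 31 days -> 76 left
November 2099 has 30 days -> 46 left
December 2099 has 31 days -> 15 left
January 2100: 15 <= 31 -> lands on January 15

Result: 2100-01-15


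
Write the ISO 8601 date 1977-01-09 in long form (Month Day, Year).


ISO 1977-01-09 parses as year=1977, month=01, day=09
Month 1 -> January

January 9, 1977


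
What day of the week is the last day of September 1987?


September 1987 has 30 days
Anchor: Jan 1, 1987. With p = 1987 - 1 = 1986: (p + p//4 - p//100 + p//400) mod 7 = (1986 + 496 - 19 + 4) mod 7 = 2467 mod 7 = 3 -> Thursday (Mon=0 ... Sun=6)
Days before September (Jan-Aug): 243; September 1 index = (3 + 243) mod 7 = 1 -> Tuesday
Last day offset: 30 - 1 = 29 days
Weekday index = (1 + 29) mod 7 = 2

Wednesday, September 30


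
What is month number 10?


Month 10 of 12

October


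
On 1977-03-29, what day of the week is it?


Date: March 29, 1977
Anchor: Jan 1, 1977. With p = 1977 - 1 = 1976: (p + p//4 - p//100 + p//400) mod 7 = (1976 + 494 - 19 + 4) mod 7 = 2455 mod 7 = 5 -> Saturday (Mon=0 ... Sun=6)
Days before March (Jan-Feb): 59; offset = 59 + 29 - 1 = 87
Weekday index = (5 + 87) mod 7 = 1

Day of the week: Tuesday


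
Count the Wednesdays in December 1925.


December 1925 has 31 days
Anchor: Jan 1, 1925. With p = 1925 - 1 = 1924: (p + p//4 - p//100 + p//400) mod 7 = (1924 + 481 - 19 + 4) mod 7 = 2390 mod 7 = 3 -> Thursday (Mon=0 ... Sun=6)
Days before December (Jan-Nov): 334; December 1 index = (3 + 334) mod 7 = 1 -> Tuesday
First Wednesday is December 2
Wednesdays: 2, 9, 16, 23, 30

5 Wednesdays


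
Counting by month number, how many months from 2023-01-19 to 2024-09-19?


From January 2023 to September 2024
1 year * 12 = 12 months, plus 8 months = 20

20 months


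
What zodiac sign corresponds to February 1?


Date: February 1
Conventional tropical zodiac dates: Aquarius from January 20 onward; Pisces starts February 19
February 1 falls within the Aquarius range

Aquarius


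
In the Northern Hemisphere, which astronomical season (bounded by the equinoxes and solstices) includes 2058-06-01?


Date: June 1
Astronomical Spring (approx.; exact equinox/solstice day varies by year): March 20 to June 20
June 1 falls within the Spring window

Spring


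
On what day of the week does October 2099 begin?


Target: October 1, 2099
Anchor: Jan 1, 2099. With p = 2099 - 1 = 2098: (p + p//4 - p//100 + p//400) mod 7 = (2098 + 524 - 20 + 5) mod 7 = 2607 mod 7 = 3 -> Thursday (Mon=0 ... Sun=6)
Days before October (Jan-Sep): 273 days
Weekday index = (3 + 273) mod 7 = 3

Thursday


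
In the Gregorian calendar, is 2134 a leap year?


Gregorian leap year rule: divisible by 4, but not by 100, unless also by 400.
2134 is not divisible by 4 -> not a leap year

No


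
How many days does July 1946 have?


July 1946

31 days


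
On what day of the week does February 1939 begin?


Target: February 1, 1939
Anchor: Jan 1, 1939. With p = 1939 - 1 = 1938: (p + p//4 - p//100 + p//400) mod 7 = (1938 + 484 - 19 + 4) mod 7 = 2407 mod 7 = 6 -> Sunday (Mon=0 ... Sun=6)
Days before February (Jan): 31 days
Weekday index = (6 + 31) mod 7 = 2

Wednesday


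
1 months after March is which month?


March is month 3
3 + 1 = 4

April


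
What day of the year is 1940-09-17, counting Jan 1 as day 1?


Date: September 17, 1940
Days in months 1 through 8: 244
Plus 17 days in September

Day of year: 261


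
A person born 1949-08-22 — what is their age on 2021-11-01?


Birth: 1949-08-22
Reference: 2021-11-01
Year difference: 2021 - 1949 = 72

72 years old


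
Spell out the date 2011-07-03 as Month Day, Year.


ISO 2011-07-03 parses as year=2011, month=07, day=03
Month 7 -> July

July 3, 2011


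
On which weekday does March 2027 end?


March 2027 has 31 days
Anchor: Jan 1, 2027. With p = 2027 - 1 = 2026: (p + p//4 - p//100 + p//400) mod 7 = (2026 + 506 - 20 + 5) mod 7 = 2517 mod 7 = 4 -> Friday (Mon=0 ... Sun=6)
Days before March (Jan-Feb): 59; March 1 index = (4 + 59) mod 7 = 0 -> Monday
Last day offset: 31 - 1 = 30 days
Weekday index = (0 + 30) mod 7 = 2

Wednesday, March 31


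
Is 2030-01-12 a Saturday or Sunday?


Anchor: Jan 1, 2030. With p = 2030 - 1 = 2029: (p + p//4 - p//100 + p//400) mod 7 = (2029 + 507 - 20 + 5) mod 7 = 2521 mod 7 = 1 -> Tuesday (Mon=0 ... Sun=6)
Day of year: 12; offset = 11
Weekday index = (1 + 11) mod 7 = 5 -> Saturday
Weekend days: Saturday, Sunday

Yes


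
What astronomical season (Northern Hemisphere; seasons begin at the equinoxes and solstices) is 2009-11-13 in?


Date: November 13
Astronomical Autumn (approx.; exact equinox/solstice day varies by year): September 22 to December 20
November 13 falls within the Autumn window

Autumn


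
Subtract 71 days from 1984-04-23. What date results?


Start: 1984-04-23, subtract 71 days
Back 23 days from April 23 reaches March 31, 1984 -> 48 left
March 1984 has 31 days -> back to February 29, 1984 -> 17 left
February 1984: 29 - 17 = 12 -> lands on February 12

Result: 1984-02-12


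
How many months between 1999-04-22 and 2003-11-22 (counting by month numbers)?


From April 1999 to November 2003
4 years * 12 = 48 months, plus 7 months = 55

55 months


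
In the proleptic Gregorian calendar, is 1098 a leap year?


Gregorian leap year rule: divisible by 4, but not by 100, unless also by 400.
1098 is not divisible by 4 -> not a leap year

No


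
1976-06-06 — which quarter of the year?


Month: June (month 6)
Q1: Jan-Mar, Q2: Apr-Jun, Q3: Jul-Sep, Q4: Oct-Dec

Q2


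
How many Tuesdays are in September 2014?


September 2014 has 30 days
Anchor: Jan 1, 2014. With p = 2014 - 1 = 2013: (p + p//4 - p//100 + p//400) mod 7 = (2013 + 503 - 20 + 5) mod 7 = 2501 mod 7 = 2 -> Wednesday (Mon=0 ... Sun=6)
Days before September (Jan-Aug): 243; September 1 index = (2 + 243) mod 7 = 0 -> Monday
First Tuesday is September 2
Tuesdays: 2, 9, 16, 23, 30

5 Tuesdays


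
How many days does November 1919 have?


November 1919

30 days


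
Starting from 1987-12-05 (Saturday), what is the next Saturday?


Current: Saturday
Target: Saturday
Days ahead: 7

Next Saturday: 1987-12-12


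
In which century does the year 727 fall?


Century = (year - 1) // 100 + 1
= (727 - 1) // 100 + 1
= 726 // 100 + 1
= 7 + 1

8th century


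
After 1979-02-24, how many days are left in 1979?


Day of year: 55 of 365
Remaining = 365 - 55

310 days


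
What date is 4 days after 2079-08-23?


Start: 2079-08-23, add 4 days
August 2079 has 31 days; 23 + 4 = 27 stays within August

Result: 2079-08-27


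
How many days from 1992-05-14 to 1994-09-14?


From 1992-05-14 to 1994-09-14
1992-05-14: days before May = 31 + 29 + 31 + 30 = 121 (1992 is a leap year); day of year = 121 + 14 = 135
1994-09-14: days before September = 31 + 28 + 31 + 30 + 31 + 30 + 31 + 31 = 243 (1994 is not a leap year); day of year = 243 + 14 = 257
Rest of 1992: 366 - 135 = 231
Full years 1993 (365): 365
Total = 231 + 365 + 257 = 853

853 days


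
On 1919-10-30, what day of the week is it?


Date: October 30, 1919
Anchor: Jan 1, 1919. With p = 1919 - 1 = 1918: (p + p//4 - p//100 + p//400) mod 7 = (1918 + 479 - 19 + 4) mod 7 = 2382 mod 7 = 2 -> Wednesday (Mon=0 ... Sun=6)
Days before October (Jan-Sep): 273; offset = 273 + 30 - 1 = 302
Weekday index = (2 + 302) mod 7 = 3

Day of the week: Thursday


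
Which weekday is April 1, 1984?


Target: April 1, 1984
Anchor: Jan 1, 1984. With p = 1984 - 1 = 1983: (p + p//4 - p//100 + p//400) mod 7 = (1983 + 495 - 19 + 4) mod 7 = 2463 mod 7 = 6 -> Sunday (Mon=0 ... Sun=6)
Days before April (Jan-Mar): 91 days
Weekday index = (6 + 91) mod 7 = 6

Sunday


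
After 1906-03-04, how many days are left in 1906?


Day of year: 63 of 365
Remaining = 365 - 63

302 days


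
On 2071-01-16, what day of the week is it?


Date: January 16, 2071
Anchor: Jan 1, 2071. With p = 2071 - 1 = 2070: (p + p//4 - p//100 + p//400) mod 7 = (2070 + 517 - 20 + 5) mod 7 = 2572 mod 7 = 3 -> Thursday (Mon=0 ... Sun=6)
Days into year = 16 - 1 = 15
Weekday index = (3 + 15) mod 7 = 4

Day of the week: Friday


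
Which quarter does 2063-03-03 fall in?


Month: March (month 3)
Q1: Jan-Mar, Q2: Apr-Jun, Q3: Jul-Sep, Q4: Oct-Dec

Q1


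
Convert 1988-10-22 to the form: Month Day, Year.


ISO 1988-10-22 parses as year=1988, month=10, day=22
Month 10 -> October

October 22, 1988


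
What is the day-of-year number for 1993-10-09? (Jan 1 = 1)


Date: October 9, 1993
Days in months 1 through 9: 273
Plus 9 days in October

Day of year: 282


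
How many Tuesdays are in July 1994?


July 1994 has 31 days
Anchor: Jan 1, 1994. With p = 1994 - 1 = 1993: (p + p//4 - p//100 + p//400) mod 7 = (1993 + 498 - 19 + 4) mod 7 = 2476 mod 7 = 5 -> Saturday (Mon=0 ... Sun=6)
Days before July (Jan-Jun): 181; July 1 index = (5 + 181) mod 7 = 4 -> Friday
First Tuesday is July 5
Tuesdays: 5, 12, 19, 26

4 Tuesdays


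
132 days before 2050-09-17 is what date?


Start: 2050-09-17, subtract 132 days
Back 17 days from September 17 reaches August 31, 2050 -> 115 left
August 2050 has 31 days -> back to July 31, 2050 -> 84 left
July 2050 has 31 days -> back to June 30, 2050 -> 53 left
June 2050 has 30 days -> back to May 31, 2050 -> 23 left
May 2050: 31 - 23 = 8 -> lands on May 8

Result: 2050-05-08


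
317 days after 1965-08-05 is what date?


Start: 1965-08-05, add 317 days
August 1965 has 31 days: 31 - 5 = 26 days to August 31 -> 291 left
September 1965 has 30 days -> 261 left
October 1965 has 31 days -> 230 left
November 1965 has 30 days -> 200 left
December 1965 has 31 days -> 169 left
January 1966 has 31 days -> 138 left
February 1966 has 28 days -> 110 left
March 1966 has 31 days -> 79 left
April 1966 has 30 days -> 49 left
May 1966 has 31 days -> 18 left
June 1966: 18 <= 30 -> lands on June 18

Result: 1966-06-18


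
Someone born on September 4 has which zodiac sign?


Date: September 4
Conventional tropical zodiac dates: Virgo from August 23 onward; Libra starts September 23
September 4 falls within the Virgo range

Virgo


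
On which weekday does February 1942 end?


February 1942 has 28 days
Anchor: Jan 1, 1942. With p = 1942 - 1 = 1941: (p + p//4 - p//100 + p//400) mod 7 = (1941 + 485 - 19 + 4) mod 7 = 2411 mod 7 = 3 -> Thursday (Mon=0 ... Sun=6)
Days before February (Jan): 31; February 1 index = (3 + 31) mod 7 = 6 -> Sunday
Last day offset: 28 - 1 = 27 days
Weekday index = (6 + 27) mod 7 = 5

Saturday, February 28


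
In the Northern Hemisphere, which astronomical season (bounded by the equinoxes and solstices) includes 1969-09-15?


Date: September 15
Astronomical Summer (approx.; exact equinox/solstice day varies by year): June 21 to September 21
September 15 falls within the Summer window

Summer


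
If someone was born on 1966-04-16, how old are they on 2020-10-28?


Birth: 1966-04-16
Reference: 2020-10-28
Year difference: 2020 - 1966 = 54

54 years old


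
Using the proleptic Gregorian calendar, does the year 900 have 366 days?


Gregorian leap year rule: divisible by 4, but not by 100, unless also by 400.
900 is divisible by 100 but not 400 -> not a leap year

No


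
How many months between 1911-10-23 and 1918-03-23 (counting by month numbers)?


From October 1911 to March 1918
7 years * 12 = 84 months, minus 7 months = 77

77 months


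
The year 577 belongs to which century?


Century = (year - 1) // 100 + 1
= (577 - 1) // 100 + 1
= 576 // 100 + 1
= 5 + 1

6th century


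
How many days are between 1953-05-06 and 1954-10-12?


From 1953-05-06 to 1954-10-12
1953-05-06: days before May = 31 + 28 + 31 + 30 = 120 (1953 is not a leap year); day of year = 120 + 6 = 126
1954-10-12: days before October = 31 + 28 + 31 + 30 + 31 + 30 + 31 + 31 + 30 = 273 (1954 is not a leap year); day of year = 273 + 12 = 285
Rest of 1953: 365 - 126 = 239
Total = 239 + 285 = 524

524 days


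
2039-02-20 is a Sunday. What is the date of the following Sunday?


Current: Sunday
Target: Sunday
Days ahead: 7

Next Sunday: 2039-02-27


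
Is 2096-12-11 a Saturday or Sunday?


Anchor: Jan 1, 2096. With p = 2096 - 1 = 2095: (p + p//4 - p//100 + p//400) mod 7 = (2095 + 523 - 20 + 5) mod 7 = 2603 mod 7 = 6 -> Sunday (Mon=0 ... Sun=6)
Day of year: 346; offset = 345
Weekday index = (6 + 345) mod 7 = 1 -> Tuesday
Weekend days: Saturday, Sunday

No


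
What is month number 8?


Month 8 of 12

August


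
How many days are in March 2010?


March 2010

31 days


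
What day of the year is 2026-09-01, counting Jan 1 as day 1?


Date: September 1, 2026
Days in months 1 through 8: 243
Plus 1 days in September

Day of year: 244


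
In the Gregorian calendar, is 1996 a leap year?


Gregorian leap year rule: divisible by 4, but not by 100, unless also by 400.
1996 is divisible by 4 but not 100 -> leap year

Yes


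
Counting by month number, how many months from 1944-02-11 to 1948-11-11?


From February 1944 to November 1948
4 years * 12 = 48 months, plus 9 months = 57

57 months


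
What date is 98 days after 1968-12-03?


Start: 1968-12-03, add 98 days
December 1968 has 31 days: 31 - 3 = 28 days to December 31 -> 70 left
January 1969 has 31 days -> 39 left
February 1969 has 28 days -> 11 left
March 1969: 11 <= 31 -> lands on March 11

Result: 1969-03-11


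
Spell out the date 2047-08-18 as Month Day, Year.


ISO 2047-08-18 parses as year=2047, month=08, day=18
Month 8 -> August

August 18, 2047


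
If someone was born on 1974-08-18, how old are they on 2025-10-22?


Birth: 1974-08-18
Reference: 2025-10-22
Year difference: 2025 - 1974 = 51

51 years old


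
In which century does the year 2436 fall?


Century = (year - 1) // 100 + 1
= (2436 - 1) // 100 + 1
= 2435 // 100 + 1
= 24 + 1

25th century


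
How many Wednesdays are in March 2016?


March 2016 has 31 days
Anchor: Jan 1, 2016. With p = 2016 - 1 = 2015: (p + p//4 - p//100 + p//400) mod 7 = (2015 + 503 - 20 + 5) mod 7 = 2503 mod 7 = 4 -> Friday (Mon=0 ... Sun=6)
Days before March (Jan-Feb): 60; March 1 index = (4 + 60) mod 7 = 1 -> Tuesday
First Wednesday is March 2
Wednesdays: 2, 9, 16, 23, 30

5 Wednesdays


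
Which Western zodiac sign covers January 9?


Date: January 9
Conventional tropical zodiac dates: Capricorn from December 22 onward; Aquarius starts January 20
January 9 falls within the Capricorn range

Capricorn


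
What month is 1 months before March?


March is month 3
3 - 1 = 2

February


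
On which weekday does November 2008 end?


November 2008 has 30 days
Anchor: Jan 1, 2008. With p = 2008 - 1 = 2007: (p + p//4 - p//100 + p//400) mod 7 = (2007 + 501 - 20 + 5) mod 7 = 2493 mod 7 = 1 -> Tuesday (Mon=0 ... Sun=6)
Days before November (Jan-Oct): 305; November 1 index = (1 + 305) mod 7 = 5 -> Saturday
Last day offset: 30 - 1 = 29 days
Weekday index = (5 + 29) mod 7 = 6

Sunday, November 30


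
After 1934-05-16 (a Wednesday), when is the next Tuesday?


Current: Wednesday
Target: Tuesday
Days ahead: 6

Next Tuesday: 1934-05-22


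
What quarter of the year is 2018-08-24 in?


Month: August (month 8)
Q1: Jan-Mar, Q2: Apr-Jun, Q3: Jul-Sep, Q4: Oct-Dec

Q3


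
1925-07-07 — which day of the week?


Date: July 7, 1925
Anchor: Jan 1, 1925. With p = 1925 - 1 = 1924: (p + p//4 - p//100 + p//400) mod 7 = (1924 + 481 - 19 + 4) mod 7 = 2390 mod 7 = 3 -> Thursday (Mon=0 ... Sun=6)
Days before July (Jan-Jun): 181; offset = 181 + 7 - 1 = 187
Weekday index = (3 + 187) mod 7 = 1

Day of the week: Tuesday


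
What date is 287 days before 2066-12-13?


Start: 2066-12-13, subtract 287 days
Back 13 days from December 13 reaches November 30, 2066 -> 274 left
November 2066 has 30 days -> back to October 31, 2066 -> 244 left
October 2066 has 31 days -> back to September 30, 2066 -> 213 left
September 2066 has 30 days -> back to August 31, 2066 -> 183 left
August 2066 has 31 days -> back to July 31, 2066 -> 152 left
July 2066 has 31 days -> back to June 30, 2066 -> 121 left
June 2066 has 30 days -> back to May 31, 2066 -> 91 left
May 2066 has 31 days -> back to April 30, 2066 -> 60 left
April 2066 has 30 days -> back to March 31, 2066 -> 30 left
March 2066: 31 - 30 = 1 -> lands on March 1

Result: 2066-03-01


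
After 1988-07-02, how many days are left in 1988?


Day of year: 184 of 366
Remaining = 366 - 184

182 days


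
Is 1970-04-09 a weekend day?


Anchor: Jan 1, 1970. With p = 1970 - 1 = 1969: (p + p//4 - p//100 + p//400) mod 7 = (1969 + 492 - 19 + 4) mod 7 = 2446 mod 7 = 3 -> Thursday (Mon=0 ... Sun=6)
Day of year: 99; offset = 98
Weekday index = (3 + 98) mod 7 = 3 -> Thursday
Weekend days: Saturday, Sunday

No


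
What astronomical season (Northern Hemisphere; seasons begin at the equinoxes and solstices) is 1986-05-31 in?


Date: May 31
Astronomical Spring (approx.; exact equinox/solstice day varies by year): March 20 to June 20
May 31 falls within the Spring window

Spring


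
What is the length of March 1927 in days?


March 1927

31 days


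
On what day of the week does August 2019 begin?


Target: August 1, 2019
Anchor: Jan 1, 2019. With p = 2019 - 1 = 2018: (p + p//4 - p//100 + p//400) mod 7 = (2018 + 504 - 20 + 5) mod 7 = 2507 mod 7 = 1 -> Tuesday (Mon=0 ... Sun=6)
Days before August (Jan-Jul): 212 days
Weekday index = (1 + 212) mod 7 = 3

Thursday


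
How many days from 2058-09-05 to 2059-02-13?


From 2058-09-05 to 2059-02-13
2058-09-05: days before September = 31 + 28 + 31 + 30 + 31 + 30 + 31 + 31 = 243 (2058 is not a leap year); day of year = 243 + 5 = 248
2059-02-13: days before February = 31; day of year = 31 + 13 = 44
Rest of 2058: 365 - 248 = 117
Total = 117 + 44 = 161

161 days


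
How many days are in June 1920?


June 1920

30 days


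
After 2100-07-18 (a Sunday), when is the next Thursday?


Current: Sunday
Target: Thursday
Days ahead: 4

Next Thursday: 2100-07-22


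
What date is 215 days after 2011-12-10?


Start: 2011-12-10, add 215 days
December 2011 has 31 days: 31 - 10 = 21 days to December 31 -> 194 left
January 2012 has 31 days -> 163 left
February 2012 has 29 days -> 134 left
March 2012 has 31 days -> 103 left
April 2012 has 30 days -> 73 left
May 2012 has 31 days -> 42 left
June 2012 has 30 days -> 12 left
July 2012: 12 <= 31 -> lands on July 12

Result: 2012-07-12


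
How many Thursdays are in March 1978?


March 1978 has 31 days
Anchor: Jan 1, 1978. With p = 1978 - 1 = 1977: (p + p//4 - p//100 + p//400) mod 7 = (1977 + 494 - 19 + 4) mod 7 = 2456 mod 7 = 6 -> Sunday (Mon=0 ... Sun=6)
Days before March (Jan-Feb): 59; March 1 index = (6 + 59) mod 7 = 2 -> Wednesday
First Thursday is March 2
Thursdays: 2, 9, 16, 23, 30

5 Thursdays


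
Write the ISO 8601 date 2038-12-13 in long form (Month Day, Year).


ISO 2038-12-13 parses as year=2038, month=12, day=13
Month 12 -> December

December 13, 2038


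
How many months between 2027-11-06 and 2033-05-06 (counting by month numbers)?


From November 2027 to May 2033
6 years * 12 = 72 months, minus 6 months = 66

66 months


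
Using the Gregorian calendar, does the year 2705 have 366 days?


Gregorian leap year rule: divisible by 4, but not by 100, unless also by 400.
2705 is not divisible by 4 -> not a leap year

No


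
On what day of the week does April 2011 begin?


Target: April 1, 2011
Anchor: Jan 1, 2011. With p = 2011 - 1 = 2010: (p + p//4 - p//100 + p//400) mod 7 = (2010 + 502 - 20 + 5) mod 7 = 2497 mod 7 = 5 -> Saturday (Mon=0 ... Sun=6)
Days before April (Jan-Mar): 90 days
Weekday index = (5 + 90) mod 7 = 4

Friday


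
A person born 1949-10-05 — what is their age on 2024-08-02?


Birth: 1949-10-05
Reference: 2024-08-02
Year difference: 2024 - 1949 = 75
Birthday not yet reached in 2024, subtract 1

74 years old


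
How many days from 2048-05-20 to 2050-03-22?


From 2048-05-20 to 2050-03-22
2048-05-20: days before May = 31 + 29 + 31 + 30 = 121 (2048 is a leap year); day of year = 121 + 20 = 141
2050-03-22: days before March = 31 + 28 = 59 (2050 is not a leap year); day of year = 59 + 22 = 81
Rest of 2048: 366 - 141 = 225
Full years 2049 (365): 365
Total = 225 + 365 + 81 = 671

671 days


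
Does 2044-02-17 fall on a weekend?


Anchor: Jan 1, 2044. With p = 2044 - 1 = 2043: (p + p//4 - p//100 + p//400) mod 7 = (2043 + 510 - 20 + 5) mod 7 = 2538 mod 7 = 4 -> Friday (Mon=0 ... Sun=6)
Day of year: 48; offset = 47
Weekday index = (4 + 47) mod 7 = 2 -> Wednesday
Weekend days: Saturday, Sunday

No


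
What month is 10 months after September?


September is month 9
9 + 10 = 19; wrap: 19 - 12 = 7

July


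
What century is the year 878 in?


Century = (year - 1) // 100 + 1
= (878 - 1) // 100 + 1
= 877 // 100 + 1
= 8 + 1

9th century


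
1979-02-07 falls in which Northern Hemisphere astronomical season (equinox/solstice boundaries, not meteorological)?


Date: February 7
Astronomical Winter (approx.; exact equinox/solstice day varies by year): December 21 to March 19
February 7 falls within the Winter window

Winter


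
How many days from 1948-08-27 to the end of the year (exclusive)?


Day of year: 240 of 366
Remaining = 366 - 240

126 days


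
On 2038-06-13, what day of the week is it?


Date: June 13, 2038
Anchor: Jan 1, 2038. With p = 2038 - 1 = 2037: (p + p//4 - p//100 + p//400) mod 7 = (2037 + 509 - 20 + 5) mod 7 = 2531 mod 7 = 4 -> Friday (Mon=0 ... Sun=6)
Days before June (Jan-May): 151; offset = 151 + 13 - 1 = 163
Weekday index = (4 + 163) mod 7 = 6

Day of the week: Sunday


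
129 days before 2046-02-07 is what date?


Start: 2046-02-07, subtract 129 days
Back 7 days from February 7 reaches January 31, 2046 -> 122 left
January 2046 has 31 days -> back to December 31, 2045 -> 91 left
December 2045 has 31 days -> back to November 30, 2045 -> 60 left
November 2045 has 30 days -> back to October 31, 2045 -> 30 left
October 2045: 31 - 30 = 1 -> lands on October 1

Result: 2045-10-01


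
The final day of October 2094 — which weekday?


October 2094 has 31 days
Anchor: Jan 1, 2094. With p = 2094 - 1 = 2093: (p + p//4 - p//100 + p//400) mod 7 = (2093 + 523 - 20 + 5) mod 7 = 2601 mod 7 = 4 -> Friday (Mon=0 ... Sun=6)
Days before October (Jan-Sep): 273; October 1 index = (4 + 273) mod 7 = 4 -> Friday
Last day offset: 31 - 1 = 30 days
Weekday index = (4 + 30) mod 7 = 6

Sunday, October 31


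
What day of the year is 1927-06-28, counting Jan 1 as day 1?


Date: June 28, 1927
Days in months 1 through 5: 151
Plus 28 days in June

Day of year: 179


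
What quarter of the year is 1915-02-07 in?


Month: February (month 2)
Q1: Jan-Mar, Q2: Apr-Jun, Q3: Jul-Sep, Q4: Oct-Dec

Q1


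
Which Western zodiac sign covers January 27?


Date: January 27
Conventional tropical zodiac dates: Aquarius from January 20 onward; Pisces starts February 19
January 27 falls within the Aquarius range

Aquarius


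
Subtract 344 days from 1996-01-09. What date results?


Start: 1996-01-09, subtract 344 days
Back 9 days from January 9 reaches December 31, 1995 -> 335 left
December 1995 has 31 days -> back to November 30, 1995 -> 304 left
November 1995 has 30 days -> back to October 31, 1995 -> 274 left
October 1995 has 31 days -> back to September 30, 1995 -> 243 left
September 1995 has 30 days -> back to August 31, 1995 -> 213 left
August 1995 has 31 days -> back to July 31, 1995 -> 182 left
July 1995 has 31 days -> back to June 30, 1995 -> 151 left
June 1995 has 30 days -> back to May 31, 1995 -> 121 left
May 1995 has 31 days -> back to April 30, 1995 -> 90 left
April 1995 has 30 days -> back to March 31, 1995 -> 60 left
March 1995 has 31 days -> back to February 28, 1995 -> 29 left
February 1995 has 28 days -> back to January 31, 1995 -> 1 left
January 1995: 31 - 1 = 30 -> lands on January 30

Result: 1995-01-30


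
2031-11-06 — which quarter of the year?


Month: November (month 11)
Q1: Jan-Mar, Q2: Apr-Jun, Q3: Jul-Sep, Q4: Oct-Dec

Q4


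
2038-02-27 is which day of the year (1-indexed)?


Date: February 27, 2038
Days in months 1 through 1: 31
Plus 27 days in February

Day of year: 58


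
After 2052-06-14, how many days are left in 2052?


Day of year: 166 of 366
Remaining = 366 - 166

200 days


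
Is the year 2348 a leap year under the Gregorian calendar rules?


Gregorian leap year rule: divisible by 4, but not by 100, unless also by 400.
2348 is divisible by 4 but not 100 -> leap year

Yes


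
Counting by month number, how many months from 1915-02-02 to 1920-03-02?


From February 1915 to March 1920
5 years * 12 = 60 months, plus 1 month = 61

61 months


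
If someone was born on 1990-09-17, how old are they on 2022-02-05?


Birth: 1990-09-17
Reference: 2022-02-05
Year difference: 2022 - 1990 = 32
Birthday not yet reached in 2022, subtract 1

31 years old


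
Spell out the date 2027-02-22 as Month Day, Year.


ISO 2027-02-22 parses as year=2027, month=02, day=22
Month 2 -> February

February 22, 2027


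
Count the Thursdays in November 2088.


November 2088 has 30 days
Anchor: Jan 1, 2088. With p = 2088 - 1 = 2087: (p + p//4 - p//100 + p//400) mod 7 = (2087 + 521 - 20 + 5) mod 7 = 2593 mod 7 = 3 -> Thursday (Mon=0 ... Sun=6)
Days before November (Jan-Oct): 305; November 1 index = (3 + 305) mod 7 = 0 -> Monday
First Thursday is November 4
Thursdays: 4, 11, 18, 25

4 Thursdays


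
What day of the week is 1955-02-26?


Date: February 26, 1955
Anchor: Jan 1, 1955. With p = 1955 - 1 = 1954: (p + p//4 - p//100 + p//400) mod 7 = (1954 + 488 - 19 + 4) mod 7 = 2427 mod 7 = 5 -> Saturday (Mon=0 ... Sun=6)
Days before February (Jan): 31; offset = 31 + 26 - 1 = 56
Weekday index = (5 + 56) mod 7 = 5

Day of the week: Saturday


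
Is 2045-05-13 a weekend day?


Anchor: Jan 1, 2045. With p = 2045 - 1 = 2044: (p + p//4 - p//100 + p//400) mod 7 = (2044 + 511 - 20 + 5) mod 7 = 2540 mod 7 = 6 -> Sunday (Mon=0 ... Sun=6)
Day of year: 133; offset = 132
Weekday index = (6 + 132) mod 7 = 5 -> Saturday
Weekend days: Saturday, Sunday

Yes


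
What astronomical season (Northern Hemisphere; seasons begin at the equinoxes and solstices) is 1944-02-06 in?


Date: February 6
Astronomical Winter (approx.; exact equinox/solstice day varies by year): December 21 to March 19
February 6 falls within the Winter window

Winter


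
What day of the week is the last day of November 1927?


November 1927 has 30 days
Anchor: Jan 1, 1927. With p = 1927 - 1 = 1926: (p + p//4 - p//100 + p//400) mod 7 = (1926 + 481 - 19 + 4) mod 7 = 2392 mod 7 = 5 -> Saturday (Mon=0 ... Sun=6)
Days before November (Jan-Oct): 304; November 1 index = (5 + 304) mod 7 = 1 -> Tuesday
Last day offset: 30 - 1 = 29 days
Weekday index = (1 + 29) mod 7 = 2

Wednesday, November 30


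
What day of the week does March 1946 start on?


Target: March 1, 1946
Anchor: Jan 1, 1946. With p = 1946 - 1 = 1945: (p + p//4 - p//100 + p//400) mod 7 = (1945 + 486 - 19 + 4) mod 7 = 2416 mod 7 = 1 -> Tuesday (Mon=0 ... Sun=6)
Days before March (Jan-Feb): 59 days
Weekday index = (1 + 59) mod 7 = 4

Friday


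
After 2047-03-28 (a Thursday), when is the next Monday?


Current: Thursday
Target: Monday
Days ahead: 4

Next Monday: 2047-04-01
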